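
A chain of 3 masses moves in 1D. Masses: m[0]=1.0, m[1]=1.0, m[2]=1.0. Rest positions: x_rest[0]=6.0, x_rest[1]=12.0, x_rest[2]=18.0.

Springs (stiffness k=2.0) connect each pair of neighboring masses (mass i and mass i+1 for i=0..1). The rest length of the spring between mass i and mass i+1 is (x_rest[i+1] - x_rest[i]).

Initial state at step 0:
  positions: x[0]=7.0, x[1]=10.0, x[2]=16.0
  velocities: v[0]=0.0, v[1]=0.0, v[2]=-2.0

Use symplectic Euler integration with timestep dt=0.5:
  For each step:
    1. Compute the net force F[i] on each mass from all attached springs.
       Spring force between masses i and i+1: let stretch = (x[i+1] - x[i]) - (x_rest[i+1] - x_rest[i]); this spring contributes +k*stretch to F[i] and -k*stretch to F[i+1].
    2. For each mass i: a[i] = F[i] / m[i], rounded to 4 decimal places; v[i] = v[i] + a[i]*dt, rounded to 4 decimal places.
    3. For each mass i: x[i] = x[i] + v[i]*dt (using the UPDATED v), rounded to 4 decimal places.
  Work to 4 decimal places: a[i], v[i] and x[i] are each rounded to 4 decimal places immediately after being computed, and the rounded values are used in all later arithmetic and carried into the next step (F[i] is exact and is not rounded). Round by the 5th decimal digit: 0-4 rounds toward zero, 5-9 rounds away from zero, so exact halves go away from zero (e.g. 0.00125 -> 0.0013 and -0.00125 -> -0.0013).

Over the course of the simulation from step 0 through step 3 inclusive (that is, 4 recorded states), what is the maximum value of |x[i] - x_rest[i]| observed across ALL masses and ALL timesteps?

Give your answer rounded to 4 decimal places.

Answer: 3.0000

Derivation:
Step 0: x=[7.0000 10.0000 16.0000] v=[0.0000 0.0000 -2.0000]
Step 1: x=[5.5000 11.5000 15.0000] v=[-3.0000 3.0000 -2.0000]
Step 2: x=[4.0000 11.7500 15.2500] v=[-3.0000 0.5000 0.5000]
Step 3: x=[3.3750 9.8750 16.7500] v=[-1.2500 -3.7500 3.0000]
Max displacement = 3.0000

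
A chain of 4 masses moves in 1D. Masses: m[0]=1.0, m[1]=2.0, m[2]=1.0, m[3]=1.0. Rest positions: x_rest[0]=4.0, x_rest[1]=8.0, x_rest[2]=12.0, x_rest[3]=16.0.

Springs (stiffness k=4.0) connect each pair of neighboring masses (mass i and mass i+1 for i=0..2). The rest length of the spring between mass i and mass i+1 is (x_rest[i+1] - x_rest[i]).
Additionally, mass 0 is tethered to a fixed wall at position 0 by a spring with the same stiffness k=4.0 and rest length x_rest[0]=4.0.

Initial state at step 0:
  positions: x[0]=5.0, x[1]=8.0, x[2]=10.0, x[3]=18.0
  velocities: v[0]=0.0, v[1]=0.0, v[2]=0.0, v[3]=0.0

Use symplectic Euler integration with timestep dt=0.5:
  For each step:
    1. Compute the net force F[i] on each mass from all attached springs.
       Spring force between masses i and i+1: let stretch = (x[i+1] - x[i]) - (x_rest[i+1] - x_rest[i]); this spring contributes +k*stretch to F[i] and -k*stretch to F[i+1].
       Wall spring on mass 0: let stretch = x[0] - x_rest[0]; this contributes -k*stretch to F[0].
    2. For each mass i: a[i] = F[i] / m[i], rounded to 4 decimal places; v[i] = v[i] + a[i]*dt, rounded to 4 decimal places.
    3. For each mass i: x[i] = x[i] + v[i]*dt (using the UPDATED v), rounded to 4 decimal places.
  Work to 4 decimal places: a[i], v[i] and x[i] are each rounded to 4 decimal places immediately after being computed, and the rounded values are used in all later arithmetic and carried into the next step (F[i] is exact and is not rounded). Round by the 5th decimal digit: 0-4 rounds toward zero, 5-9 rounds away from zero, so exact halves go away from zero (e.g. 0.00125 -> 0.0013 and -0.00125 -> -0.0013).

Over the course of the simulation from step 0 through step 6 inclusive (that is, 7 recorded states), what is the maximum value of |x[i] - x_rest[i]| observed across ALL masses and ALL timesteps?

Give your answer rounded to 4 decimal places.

Step 0: x=[5.0000 8.0000 10.0000 18.0000] v=[0.0000 0.0000 0.0000 0.0000]
Step 1: x=[3.0000 7.5000 16.0000 14.0000] v=[-4.0000 -1.0000 12.0000 -8.0000]
Step 2: x=[2.5000 9.0000 11.5000 16.0000] v=[-1.0000 3.0000 -9.0000 4.0000]
Step 3: x=[6.0000 8.5000 9.0000 17.5000] v=[7.0000 -1.0000 -5.0000 3.0000]
Step 4: x=[6.0000 7.0000 14.5000 14.5000] v=[0.0000 -3.0000 11.0000 -6.0000]
Step 5: x=[1.0000 8.7500 12.5000 15.5000] v=[-10.0000 3.5000 -4.0000 2.0000]
Step 6: x=[2.7500 8.5000 9.7500 17.5000] v=[3.5000 -0.5000 -5.5000 4.0000]
Max displacement = 4.0000

Answer: 4.0000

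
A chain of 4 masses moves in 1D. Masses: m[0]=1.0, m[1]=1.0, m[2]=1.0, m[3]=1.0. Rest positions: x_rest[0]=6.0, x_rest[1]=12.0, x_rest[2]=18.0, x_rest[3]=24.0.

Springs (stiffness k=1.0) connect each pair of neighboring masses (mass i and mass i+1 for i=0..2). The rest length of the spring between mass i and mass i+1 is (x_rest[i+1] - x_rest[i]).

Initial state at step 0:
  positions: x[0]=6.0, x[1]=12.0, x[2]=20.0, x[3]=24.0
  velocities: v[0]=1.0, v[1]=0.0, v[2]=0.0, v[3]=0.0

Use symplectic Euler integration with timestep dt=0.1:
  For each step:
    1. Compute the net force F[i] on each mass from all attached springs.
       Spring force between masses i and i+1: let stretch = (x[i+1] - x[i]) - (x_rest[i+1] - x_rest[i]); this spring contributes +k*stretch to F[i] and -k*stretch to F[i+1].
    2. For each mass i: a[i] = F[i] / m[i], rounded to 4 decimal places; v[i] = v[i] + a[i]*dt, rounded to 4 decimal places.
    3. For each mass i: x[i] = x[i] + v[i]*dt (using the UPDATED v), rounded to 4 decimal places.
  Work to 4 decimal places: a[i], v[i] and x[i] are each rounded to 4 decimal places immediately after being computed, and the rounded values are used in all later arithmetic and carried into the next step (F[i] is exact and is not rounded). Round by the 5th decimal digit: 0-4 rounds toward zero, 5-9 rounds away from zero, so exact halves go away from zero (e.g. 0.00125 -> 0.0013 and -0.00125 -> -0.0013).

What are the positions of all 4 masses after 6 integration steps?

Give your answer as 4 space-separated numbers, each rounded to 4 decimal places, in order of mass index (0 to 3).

Step 0: x=[6.0000 12.0000 20.0000 24.0000] v=[1.0000 0.0000 0.0000 0.0000]
Step 1: x=[6.1000 12.0200 19.9600 24.0200] v=[1.0000 0.2000 -0.4000 0.2000]
Step 2: x=[6.1992 12.0602 19.8812 24.0594] v=[0.9920 0.4020 -0.7880 0.3940]
Step 3: x=[6.2970 12.1200 19.7660 24.1170] v=[0.9781 0.5980 -1.1523 0.5762]
Step 4: x=[6.3930 12.1980 19.6178 24.1911] v=[0.9604 0.7803 -1.4818 0.7411]
Step 5: x=[6.4871 12.2922 19.4412 24.2795] v=[0.9409 0.9418 -1.7665 0.8838]
Step 6: x=[6.5792 12.3998 19.2414 24.3795] v=[0.9214 1.0762 -1.9976 1.0000]

Answer: 6.5792 12.3998 19.2414 24.3795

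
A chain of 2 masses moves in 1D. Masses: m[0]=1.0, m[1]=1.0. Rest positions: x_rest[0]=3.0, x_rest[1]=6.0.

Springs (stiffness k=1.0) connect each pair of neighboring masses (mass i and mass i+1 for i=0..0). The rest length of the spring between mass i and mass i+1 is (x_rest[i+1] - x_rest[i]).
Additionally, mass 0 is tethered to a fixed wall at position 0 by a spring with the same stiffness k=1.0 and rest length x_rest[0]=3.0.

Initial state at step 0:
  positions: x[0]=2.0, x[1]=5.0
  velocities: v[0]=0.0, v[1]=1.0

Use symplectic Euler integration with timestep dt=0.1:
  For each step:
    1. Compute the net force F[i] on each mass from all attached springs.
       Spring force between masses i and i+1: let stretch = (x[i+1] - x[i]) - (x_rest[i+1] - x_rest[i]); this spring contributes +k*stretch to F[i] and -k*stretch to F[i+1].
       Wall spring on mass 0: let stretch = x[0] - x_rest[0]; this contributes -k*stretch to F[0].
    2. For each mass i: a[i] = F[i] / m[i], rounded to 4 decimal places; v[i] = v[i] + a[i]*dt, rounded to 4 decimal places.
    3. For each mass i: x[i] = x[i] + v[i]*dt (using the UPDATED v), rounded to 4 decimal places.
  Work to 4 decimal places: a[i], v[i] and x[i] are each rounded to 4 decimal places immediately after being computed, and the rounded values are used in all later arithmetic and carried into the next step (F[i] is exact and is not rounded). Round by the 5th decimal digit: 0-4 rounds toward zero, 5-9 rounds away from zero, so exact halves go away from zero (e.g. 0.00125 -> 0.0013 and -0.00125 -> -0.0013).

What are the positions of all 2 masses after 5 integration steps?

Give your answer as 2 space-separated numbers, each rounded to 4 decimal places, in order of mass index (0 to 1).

Answer: 2.1626 5.4838

Derivation:
Step 0: x=[2.0000 5.0000] v=[0.0000 1.0000]
Step 1: x=[2.0100 5.1000] v=[0.1000 1.0000]
Step 2: x=[2.0308 5.1991] v=[0.2080 0.9910]
Step 3: x=[2.0630 5.2965] v=[0.3218 0.9742]
Step 4: x=[2.1069 5.3916] v=[0.4389 0.9509]
Step 5: x=[2.1626 5.4838] v=[0.5567 0.9224]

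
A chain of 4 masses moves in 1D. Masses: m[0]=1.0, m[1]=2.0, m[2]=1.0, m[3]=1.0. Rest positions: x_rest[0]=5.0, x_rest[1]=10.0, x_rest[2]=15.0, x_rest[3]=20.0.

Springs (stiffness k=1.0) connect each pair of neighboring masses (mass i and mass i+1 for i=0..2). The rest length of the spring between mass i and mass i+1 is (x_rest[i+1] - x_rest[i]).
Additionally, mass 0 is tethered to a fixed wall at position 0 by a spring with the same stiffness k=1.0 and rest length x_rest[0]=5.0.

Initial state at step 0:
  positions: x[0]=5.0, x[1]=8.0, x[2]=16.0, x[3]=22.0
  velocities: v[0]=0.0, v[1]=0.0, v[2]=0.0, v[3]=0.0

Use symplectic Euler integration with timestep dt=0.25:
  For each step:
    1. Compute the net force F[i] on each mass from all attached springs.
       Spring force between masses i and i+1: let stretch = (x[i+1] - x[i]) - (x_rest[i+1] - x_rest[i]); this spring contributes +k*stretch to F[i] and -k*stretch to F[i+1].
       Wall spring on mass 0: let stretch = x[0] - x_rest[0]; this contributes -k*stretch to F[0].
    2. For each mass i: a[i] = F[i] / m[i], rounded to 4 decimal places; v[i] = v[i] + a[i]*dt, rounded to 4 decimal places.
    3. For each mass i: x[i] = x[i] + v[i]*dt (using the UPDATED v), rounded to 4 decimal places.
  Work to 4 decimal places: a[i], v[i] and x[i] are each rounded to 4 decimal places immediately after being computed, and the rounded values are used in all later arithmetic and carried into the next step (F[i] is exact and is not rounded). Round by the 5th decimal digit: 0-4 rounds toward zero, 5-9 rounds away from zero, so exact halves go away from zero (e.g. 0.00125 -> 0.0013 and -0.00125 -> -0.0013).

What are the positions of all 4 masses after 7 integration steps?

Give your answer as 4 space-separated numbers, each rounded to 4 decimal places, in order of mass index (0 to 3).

Step 0: x=[5.0000 8.0000 16.0000 22.0000] v=[0.0000 0.0000 0.0000 0.0000]
Step 1: x=[4.8750 8.1563 15.8750 21.9375] v=[-0.5000 0.6250 -0.5000 -0.2500]
Step 2: x=[4.6504 8.4512 15.6465 21.8086] v=[-0.8984 1.1797 -0.9141 -0.5156]
Step 3: x=[4.3727 8.8522 15.3534 21.6071] v=[-1.1108 1.6040 -1.1724 -0.8061]
Step 4: x=[4.1017 9.3164 15.0448 21.3272] v=[-1.0841 1.8567 -1.2343 -1.1195]
Step 5: x=[3.9002 9.7966 14.7709 20.9672] v=[-0.8059 1.9209 -1.0958 -1.4401]
Step 6: x=[3.8235 10.2480 14.5733 20.5324] v=[-0.3069 1.8056 -0.7903 -1.7392]
Step 7: x=[3.9094 10.6338 14.4778 20.0377] v=[0.3434 1.5432 -0.3819 -1.9790]

Answer: 3.9094 10.6338 14.4778 20.0377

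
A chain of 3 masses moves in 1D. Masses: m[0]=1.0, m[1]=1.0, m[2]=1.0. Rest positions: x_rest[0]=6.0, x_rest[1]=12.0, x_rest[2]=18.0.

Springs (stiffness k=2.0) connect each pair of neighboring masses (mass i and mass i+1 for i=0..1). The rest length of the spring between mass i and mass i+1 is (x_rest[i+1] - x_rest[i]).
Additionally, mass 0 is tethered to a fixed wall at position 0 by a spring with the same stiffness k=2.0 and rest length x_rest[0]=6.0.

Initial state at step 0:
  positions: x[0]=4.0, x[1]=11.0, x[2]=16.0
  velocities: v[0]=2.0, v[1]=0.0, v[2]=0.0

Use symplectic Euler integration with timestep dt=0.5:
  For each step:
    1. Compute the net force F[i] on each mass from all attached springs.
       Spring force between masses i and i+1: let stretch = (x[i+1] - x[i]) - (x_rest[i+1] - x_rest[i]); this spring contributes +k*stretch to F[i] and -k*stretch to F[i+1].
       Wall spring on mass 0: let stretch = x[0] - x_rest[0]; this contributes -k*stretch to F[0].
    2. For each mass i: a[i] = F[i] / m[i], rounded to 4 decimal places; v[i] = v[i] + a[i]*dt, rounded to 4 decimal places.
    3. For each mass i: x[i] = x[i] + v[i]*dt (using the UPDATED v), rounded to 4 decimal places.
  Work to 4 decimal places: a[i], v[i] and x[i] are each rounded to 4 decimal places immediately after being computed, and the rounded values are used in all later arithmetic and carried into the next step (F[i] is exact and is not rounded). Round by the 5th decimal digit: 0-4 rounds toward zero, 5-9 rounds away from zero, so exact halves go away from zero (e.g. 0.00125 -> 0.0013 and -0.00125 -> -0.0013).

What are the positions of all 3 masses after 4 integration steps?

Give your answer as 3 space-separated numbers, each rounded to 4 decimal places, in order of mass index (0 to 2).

Step 0: x=[4.0000 11.0000 16.0000] v=[2.0000 0.0000 0.0000]
Step 1: x=[6.5000 10.0000 16.5000] v=[5.0000 -2.0000 1.0000]
Step 2: x=[7.5000 10.5000 16.7500] v=[2.0000 1.0000 0.5000]
Step 3: x=[6.2500 12.6250 16.8750] v=[-2.5000 4.2500 0.2500]
Step 4: x=[5.0625 13.6875 17.8750] v=[-2.3750 2.1250 2.0000]

Answer: 5.0625 13.6875 17.8750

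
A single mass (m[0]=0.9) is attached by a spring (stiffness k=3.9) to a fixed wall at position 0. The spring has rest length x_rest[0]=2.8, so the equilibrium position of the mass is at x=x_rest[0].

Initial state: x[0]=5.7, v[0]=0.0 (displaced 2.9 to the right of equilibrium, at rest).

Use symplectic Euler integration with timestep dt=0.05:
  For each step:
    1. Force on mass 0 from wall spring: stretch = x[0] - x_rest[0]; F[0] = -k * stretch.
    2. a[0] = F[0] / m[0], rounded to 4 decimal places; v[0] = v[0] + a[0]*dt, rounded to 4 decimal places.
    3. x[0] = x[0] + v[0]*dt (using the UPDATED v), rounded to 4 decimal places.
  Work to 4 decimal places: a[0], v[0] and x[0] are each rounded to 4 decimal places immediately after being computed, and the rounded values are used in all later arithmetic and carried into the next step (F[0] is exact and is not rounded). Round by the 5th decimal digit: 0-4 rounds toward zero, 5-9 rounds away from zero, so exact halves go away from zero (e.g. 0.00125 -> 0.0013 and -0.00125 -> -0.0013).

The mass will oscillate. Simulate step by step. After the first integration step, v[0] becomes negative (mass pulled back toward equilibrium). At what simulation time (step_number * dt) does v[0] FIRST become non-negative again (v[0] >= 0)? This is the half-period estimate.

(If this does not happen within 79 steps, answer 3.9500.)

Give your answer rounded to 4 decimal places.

Answer: 1.5500

Derivation:
Step 0: x=[5.7000] v=[0.0000]
Step 1: x=[5.6686] v=[-0.6283]
Step 2: x=[5.6061] v=[-1.2498]
Step 3: x=[5.5132] v=[-1.8578]
Step 4: x=[5.3909] v=[-2.4457]
Step 5: x=[5.2405] v=[-3.0071]
Step 6: x=[5.0637] v=[-3.5359]
Step 7: x=[4.8624] v=[-4.0264]
Step 8: x=[4.6387] v=[-4.4733]
Step 9: x=[4.3951] v=[-4.8717]
Step 10: x=[4.1342] v=[-5.2173]
Step 11: x=[3.8589] v=[-5.5064]
Step 12: x=[3.5721] v=[-5.7358]
Step 13: x=[3.2769] v=[-5.9031]
Step 14: x=[2.9766] v=[-6.0064]
Step 15: x=[2.6744] v=[-6.0447]
Step 16: x=[2.3735] v=[-6.0175]
Step 17: x=[2.0772] v=[-5.9251]
Step 18: x=[1.7888] v=[-5.7685]
Step 19: x=[1.5113] v=[-5.5494]
Step 20: x=[1.2478] v=[-5.2702]
Step 21: x=[1.0011] v=[-4.9339]
Step 22: x=[0.7739] v=[-4.5441]
Step 23: x=[0.5686] v=[-4.1051]
Step 24: x=[0.3875] v=[-3.6216]
Step 25: x=[0.2326] v=[-3.0989]
Step 26: x=[0.1055] v=[-2.5426]
Step 27: x=[0.0076] v=[-1.9588]
Step 28: x=[-0.0601] v=[-1.3538]
Step 29: x=[-0.0968] v=[-0.7341]
Step 30: x=[-0.1021] v=[-0.1065]
Step 31: x=[-0.0760] v=[0.5223]
First v>=0 after going negative at step 31, time=1.5500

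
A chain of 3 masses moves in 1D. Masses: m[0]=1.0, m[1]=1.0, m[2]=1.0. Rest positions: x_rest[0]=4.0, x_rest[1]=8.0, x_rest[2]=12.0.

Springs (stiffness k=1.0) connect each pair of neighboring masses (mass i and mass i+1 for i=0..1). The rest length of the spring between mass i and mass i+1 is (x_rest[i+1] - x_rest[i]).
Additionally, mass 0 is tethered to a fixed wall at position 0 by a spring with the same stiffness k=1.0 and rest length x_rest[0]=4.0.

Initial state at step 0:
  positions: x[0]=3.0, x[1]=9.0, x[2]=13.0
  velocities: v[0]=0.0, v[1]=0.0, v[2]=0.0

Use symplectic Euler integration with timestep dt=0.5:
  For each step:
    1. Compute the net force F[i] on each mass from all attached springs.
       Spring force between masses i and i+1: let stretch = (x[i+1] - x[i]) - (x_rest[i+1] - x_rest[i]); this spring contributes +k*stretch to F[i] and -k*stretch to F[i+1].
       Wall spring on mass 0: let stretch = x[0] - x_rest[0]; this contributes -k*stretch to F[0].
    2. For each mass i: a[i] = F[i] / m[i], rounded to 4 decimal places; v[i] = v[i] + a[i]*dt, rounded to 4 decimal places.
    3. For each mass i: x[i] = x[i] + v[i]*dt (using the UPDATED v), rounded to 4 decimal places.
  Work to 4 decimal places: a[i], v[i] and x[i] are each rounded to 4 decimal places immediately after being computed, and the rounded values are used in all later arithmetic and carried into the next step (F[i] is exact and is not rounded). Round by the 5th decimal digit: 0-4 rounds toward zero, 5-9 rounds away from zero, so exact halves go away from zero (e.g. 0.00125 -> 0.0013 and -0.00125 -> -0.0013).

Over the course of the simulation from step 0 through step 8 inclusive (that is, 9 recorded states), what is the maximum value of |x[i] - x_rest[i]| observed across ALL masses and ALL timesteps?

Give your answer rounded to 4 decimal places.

Answer: 1.3594

Derivation:
Step 0: x=[3.0000 9.0000 13.0000] v=[0.0000 0.0000 0.0000]
Step 1: x=[3.7500 8.5000 13.0000] v=[1.5000 -1.0000 0.0000]
Step 2: x=[4.7500 7.9375 12.8750] v=[2.0000 -1.1250 -0.2500]
Step 3: x=[5.3594 7.8125 12.5156] v=[1.2188 -0.2500 -0.7188]
Step 4: x=[5.2422 8.2500 11.9804] v=[-0.2344 0.8750 -1.0704]
Step 5: x=[4.5664 8.8682 11.5126] v=[-1.3516 1.2363 -0.9356]
Step 6: x=[3.8245 9.0720 11.3837] v=[-1.4839 0.4076 -0.2578]
Step 7: x=[3.4383 8.5419 11.6769] v=[-0.7724 -1.0603 0.5864]
Step 8: x=[3.4685 7.5196 12.1864] v=[0.0603 -2.0446 1.0189]
Max displacement = 1.3594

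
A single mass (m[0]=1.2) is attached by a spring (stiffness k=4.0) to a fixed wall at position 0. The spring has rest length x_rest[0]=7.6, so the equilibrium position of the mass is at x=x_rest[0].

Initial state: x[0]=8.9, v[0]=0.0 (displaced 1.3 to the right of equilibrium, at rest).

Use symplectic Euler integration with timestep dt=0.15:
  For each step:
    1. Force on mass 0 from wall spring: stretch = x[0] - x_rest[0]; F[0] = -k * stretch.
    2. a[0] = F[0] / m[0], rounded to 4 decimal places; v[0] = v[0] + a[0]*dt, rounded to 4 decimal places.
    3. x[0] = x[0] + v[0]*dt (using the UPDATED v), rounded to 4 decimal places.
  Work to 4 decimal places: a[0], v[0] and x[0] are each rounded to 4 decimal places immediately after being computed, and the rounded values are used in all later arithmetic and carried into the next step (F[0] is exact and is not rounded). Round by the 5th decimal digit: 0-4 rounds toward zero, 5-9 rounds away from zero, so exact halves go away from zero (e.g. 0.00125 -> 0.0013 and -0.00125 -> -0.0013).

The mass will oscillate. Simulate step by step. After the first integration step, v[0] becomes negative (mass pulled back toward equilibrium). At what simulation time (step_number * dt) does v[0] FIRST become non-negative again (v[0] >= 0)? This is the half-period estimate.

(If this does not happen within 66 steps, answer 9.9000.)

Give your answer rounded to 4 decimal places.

Step 0: x=[8.9000] v=[0.0000]
Step 1: x=[8.8025] v=[-0.6500]
Step 2: x=[8.6148] v=[-1.2512]
Step 3: x=[8.3510] v=[-1.7586]
Step 4: x=[8.0309] v=[-2.1341]
Step 5: x=[7.6785] v=[-2.3495]
Step 6: x=[7.3202] v=[-2.3888]
Step 7: x=[6.9829] v=[-2.2489]
Step 8: x=[6.6918] v=[-1.9404]
Step 9: x=[6.4689] v=[-1.4863]
Step 10: x=[6.3308] v=[-0.9208]
Step 11: x=[6.2879] v=[-0.2862]
Step 12: x=[6.3434] v=[0.3699]
First v>=0 after going negative at step 12, time=1.8000

Answer: 1.8000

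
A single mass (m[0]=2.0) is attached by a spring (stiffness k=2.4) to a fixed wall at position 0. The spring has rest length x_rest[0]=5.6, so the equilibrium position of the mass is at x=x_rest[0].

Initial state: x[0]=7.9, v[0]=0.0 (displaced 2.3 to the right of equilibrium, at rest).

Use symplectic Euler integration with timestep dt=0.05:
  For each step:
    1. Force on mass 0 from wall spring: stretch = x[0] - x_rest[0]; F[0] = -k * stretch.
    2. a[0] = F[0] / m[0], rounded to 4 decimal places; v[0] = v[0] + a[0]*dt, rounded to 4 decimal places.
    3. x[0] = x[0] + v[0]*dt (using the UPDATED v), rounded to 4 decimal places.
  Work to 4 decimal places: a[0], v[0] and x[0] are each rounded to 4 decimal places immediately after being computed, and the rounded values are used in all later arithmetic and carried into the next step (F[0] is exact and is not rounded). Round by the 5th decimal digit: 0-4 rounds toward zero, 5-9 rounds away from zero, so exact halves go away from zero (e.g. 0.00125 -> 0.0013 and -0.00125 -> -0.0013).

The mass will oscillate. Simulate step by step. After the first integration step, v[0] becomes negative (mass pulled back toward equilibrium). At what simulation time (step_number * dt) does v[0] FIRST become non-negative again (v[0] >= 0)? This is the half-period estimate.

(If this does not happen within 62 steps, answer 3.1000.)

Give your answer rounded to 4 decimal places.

Step 0: x=[7.9000] v=[0.0000]
Step 1: x=[7.8931] v=[-0.1380]
Step 2: x=[7.8793] v=[-0.2756]
Step 3: x=[7.8587] v=[-0.4124]
Step 4: x=[7.8313] v=[-0.5479]
Step 5: x=[7.7972] v=[-0.6818]
Step 6: x=[7.7565] v=[-0.8136]
Step 7: x=[7.7094] v=[-0.9430]
Step 8: x=[7.6559] v=[-1.0696]
Step 9: x=[7.5963] v=[-1.1930]
Step 10: x=[7.5307] v=[-1.3128]
Step 11: x=[7.4593] v=[-1.4286]
Step 12: x=[7.3823] v=[-1.5402]
Step 13: x=[7.2999] v=[-1.6471]
Step 14: x=[7.2124] v=[-1.7491]
Step 15: x=[7.1201] v=[-1.8458]
Step 16: x=[7.0233] v=[-1.9370]
Step 17: x=[6.9222] v=[-2.0224]
Step 18: x=[6.8171] v=[-2.1017]
Step 19: x=[6.7084] v=[-2.1747]
Step 20: x=[6.5963] v=[-2.2412]
Step 21: x=[6.4813] v=[-2.3010]
Step 22: x=[6.3636] v=[-2.3539]
Step 23: x=[6.2436] v=[-2.3997]
Step 24: x=[6.1217] v=[-2.4383]
Step 25: x=[5.9982] v=[-2.4696]
Step 26: x=[5.8735] v=[-2.4935]
Step 27: x=[5.7480] v=[-2.5099]
Step 28: x=[5.6221] v=[-2.5188]
Step 29: x=[5.4961] v=[-2.5201]
Step 30: x=[5.3704] v=[-2.5139]
Step 31: x=[5.2454] v=[-2.5001]
Step 32: x=[5.1215] v=[-2.4788]
Step 33: x=[4.9990] v=[-2.4501]
Step 34: x=[4.8783] v=[-2.4140]
Step 35: x=[4.7598] v=[-2.3707]
Step 36: x=[4.6438] v=[-2.3203]
Step 37: x=[4.5307] v=[-2.2629]
Step 38: x=[4.4208] v=[-2.1987]
Step 39: x=[4.3144] v=[-2.1280]
Step 40: x=[4.2119] v=[-2.0509]
Step 41: x=[4.1135] v=[-1.9676]
Step 42: x=[4.0196] v=[-1.8784]
Step 43: x=[3.9304] v=[-1.7836]
Step 44: x=[3.8462] v=[-1.6834]
Step 45: x=[3.7673] v=[-1.5782]
Step 46: x=[3.6939] v=[-1.4682]
Step 47: x=[3.6262] v=[-1.3538]
Step 48: x=[3.5644] v=[-1.2354]
Step 49: x=[3.5087] v=[-1.1133]
Step 50: x=[3.4593] v=[-0.9878]
Step 51: x=[3.4163] v=[-0.8594]
Step 52: x=[3.3799] v=[-0.7284]
Step 53: x=[3.3501] v=[-0.5952]
Step 54: x=[3.3271] v=[-0.4602]
Step 55: x=[3.3109] v=[-0.3238]
Step 56: x=[3.3016] v=[-0.1865]
Step 57: x=[3.2992] v=[-0.0486]
Step 58: x=[3.3037] v=[0.0895]
First v>=0 after going negative at step 58, time=2.9000

Answer: 2.9000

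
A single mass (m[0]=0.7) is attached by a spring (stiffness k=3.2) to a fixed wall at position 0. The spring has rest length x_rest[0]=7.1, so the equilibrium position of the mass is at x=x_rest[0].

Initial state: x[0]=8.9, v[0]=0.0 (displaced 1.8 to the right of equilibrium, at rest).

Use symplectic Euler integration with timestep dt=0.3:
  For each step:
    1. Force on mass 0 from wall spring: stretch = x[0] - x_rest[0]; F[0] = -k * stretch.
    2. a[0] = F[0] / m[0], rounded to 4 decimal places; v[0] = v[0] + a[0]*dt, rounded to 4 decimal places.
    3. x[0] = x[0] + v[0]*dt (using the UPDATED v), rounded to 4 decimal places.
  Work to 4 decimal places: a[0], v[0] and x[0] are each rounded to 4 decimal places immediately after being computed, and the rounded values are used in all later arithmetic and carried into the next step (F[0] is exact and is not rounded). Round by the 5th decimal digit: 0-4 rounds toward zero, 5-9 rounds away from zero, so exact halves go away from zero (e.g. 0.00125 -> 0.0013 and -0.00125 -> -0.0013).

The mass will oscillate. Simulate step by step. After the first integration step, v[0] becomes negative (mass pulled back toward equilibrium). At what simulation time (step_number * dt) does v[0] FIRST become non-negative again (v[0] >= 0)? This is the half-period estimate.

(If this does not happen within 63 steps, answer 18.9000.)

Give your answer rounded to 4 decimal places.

Answer: 1.5000

Derivation:
Step 0: x=[8.9000] v=[0.0000]
Step 1: x=[8.1594] v=[-2.4686]
Step 2: x=[6.9830] v=[-3.9215]
Step 3: x=[5.8547] v=[-3.7610]
Step 4: x=[5.2387] v=[-2.0532]
Step 5: x=[5.3885] v=[0.4994]
First v>=0 after going negative at step 5, time=1.5000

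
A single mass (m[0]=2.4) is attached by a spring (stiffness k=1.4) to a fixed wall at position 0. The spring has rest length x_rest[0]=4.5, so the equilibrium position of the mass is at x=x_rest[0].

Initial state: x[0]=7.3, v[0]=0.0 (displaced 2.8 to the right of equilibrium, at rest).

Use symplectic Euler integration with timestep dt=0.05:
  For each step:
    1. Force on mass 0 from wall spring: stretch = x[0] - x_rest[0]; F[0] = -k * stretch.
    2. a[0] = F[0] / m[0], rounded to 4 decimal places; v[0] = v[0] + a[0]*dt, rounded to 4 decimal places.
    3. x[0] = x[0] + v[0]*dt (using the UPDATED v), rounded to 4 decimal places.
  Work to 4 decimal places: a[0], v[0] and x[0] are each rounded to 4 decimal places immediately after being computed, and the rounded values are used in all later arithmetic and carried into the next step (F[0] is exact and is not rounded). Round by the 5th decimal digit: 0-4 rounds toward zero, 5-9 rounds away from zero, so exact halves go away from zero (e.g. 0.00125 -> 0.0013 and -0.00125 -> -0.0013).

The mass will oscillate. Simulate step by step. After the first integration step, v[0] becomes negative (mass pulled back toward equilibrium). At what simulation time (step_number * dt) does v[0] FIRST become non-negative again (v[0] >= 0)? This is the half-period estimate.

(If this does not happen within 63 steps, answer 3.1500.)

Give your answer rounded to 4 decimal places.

Answer: 3.1500

Derivation:
Step 0: x=[7.3000] v=[0.0000]
Step 1: x=[7.2959] v=[-0.0817]
Step 2: x=[7.2877] v=[-0.1632]
Step 3: x=[7.2755] v=[-0.2445]
Step 4: x=[7.2592] v=[-0.3255]
Step 5: x=[7.2389] v=[-0.4060]
Step 6: x=[7.2146] v=[-0.4859]
Step 7: x=[7.1863] v=[-0.5651]
Step 8: x=[7.1541] v=[-0.6435]
Step 9: x=[7.1181] v=[-0.7209]
Step 10: x=[7.0782] v=[-0.7973]
Step 11: x=[7.0346] v=[-0.8725]
Step 12: x=[6.9873] v=[-0.9464]
Step 13: x=[6.9364] v=[-1.0189]
Step 14: x=[6.8819] v=[-1.0900]
Step 15: x=[6.8239] v=[-1.1595]
Step 16: x=[6.7625] v=[-1.2273]
Step 17: x=[6.6978] v=[-1.2933]
Step 18: x=[6.6299] v=[-1.3574]
Step 19: x=[6.5589] v=[-1.4195]
Step 20: x=[6.4849] v=[-1.4796]
Step 21: x=[6.4080] v=[-1.5375]
Step 22: x=[6.3283] v=[-1.5932]
Step 23: x=[6.2460] v=[-1.6465]
Step 24: x=[6.1611] v=[-1.6974]
Step 25: x=[6.0738] v=[-1.7459]
Step 26: x=[5.9842] v=[-1.7918]
Step 27: x=[5.8924] v=[-1.8351]
Step 28: x=[5.7986] v=[-1.8757]
Step 29: x=[5.7029] v=[-1.9136]
Step 30: x=[5.6055] v=[-1.9487]
Step 31: x=[5.5065] v=[-1.9809]
Step 32: x=[5.4060] v=[-2.0103]
Step 33: x=[5.3042] v=[-2.0367]
Step 34: x=[5.2012] v=[-2.0602]
Step 35: x=[5.0972] v=[-2.0807]
Step 36: x=[4.9923] v=[-2.0981]
Step 37: x=[4.8867] v=[-2.1125]
Step 38: x=[4.7805] v=[-2.1238]
Step 39: x=[4.6739] v=[-2.1320]
Step 40: x=[4.5670] v=[-2.1371]
Step 41: x=[4.4600] v=[-2.1391]
Step 42: x=[4.3531] v=[-2.1379]
Step 43: x=[4.2464] v=[-2.1336]
Step 44: x=[4.1401] v=[-2.1262]
Step 45: x=[4.0343] v=[-2.1157]
Step 46: x=[3.9292] v=[-2.1021]
Step 47: x=[3.8249] v=[-2.0855]
Step 48: x=[3.7216] v=[-2.0658]
Step 49: x=[3.6194] v=[-2.0431]
Step 50: x=[3.5185] v=[-2.0174]
Step 51: x=[3.4191] v=[-1.9888]
Step 52: x=[3.3212] v=[-1.9573]
Step 53: x=[3.2251] v=[-1.9229]
Step 54: x=[3.1308] v=[-1.8857]
Step 55: x=[3.0385] v=[-1.8458]
Step 56: x=[2.9483] v=[-1.8032]
Step 57: x=[2.8604] v=[-1.7579]
Step 58: x=[2.7749] v=[-1.7101]
Step 59: x=[2.6919] v=[-1.6598]
Step 60: x=[2.6115] v=[-1.6071]
Step 61: x=[2.5339] v=[-1.5520]
Step 62: x=[2.4592] v=[-1.4947]
Step 63: x=[2.3874] v=[-1.4352]
v[0] did not become non-negative within 63 steps; using fallback time=3.1500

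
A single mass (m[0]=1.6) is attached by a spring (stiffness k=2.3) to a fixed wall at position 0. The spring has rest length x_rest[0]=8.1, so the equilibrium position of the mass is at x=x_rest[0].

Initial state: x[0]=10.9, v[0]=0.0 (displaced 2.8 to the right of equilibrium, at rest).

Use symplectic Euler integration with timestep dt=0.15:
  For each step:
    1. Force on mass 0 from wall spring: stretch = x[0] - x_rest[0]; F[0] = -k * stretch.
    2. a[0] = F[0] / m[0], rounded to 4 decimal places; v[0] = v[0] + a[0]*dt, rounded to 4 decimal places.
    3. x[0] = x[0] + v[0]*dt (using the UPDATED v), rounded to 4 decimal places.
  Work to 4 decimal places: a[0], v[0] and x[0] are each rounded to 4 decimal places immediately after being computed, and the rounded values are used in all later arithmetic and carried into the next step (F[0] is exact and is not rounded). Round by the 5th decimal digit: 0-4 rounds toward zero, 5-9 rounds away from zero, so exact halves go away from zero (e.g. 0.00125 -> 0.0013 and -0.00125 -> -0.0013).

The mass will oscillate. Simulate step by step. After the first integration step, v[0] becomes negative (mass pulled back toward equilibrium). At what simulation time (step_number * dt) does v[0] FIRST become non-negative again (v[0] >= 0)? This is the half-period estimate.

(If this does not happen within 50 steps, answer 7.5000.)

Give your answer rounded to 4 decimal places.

Answer: 2.7000

Derivation:
Step 0: x=[10.9000] v=[0.0000]
Step 1: x=[10.8094] v=[-0.6038]
Step 2: x=[10.6312] v=[-1.1880]
Step 3: x=[10.3711] v=[-1.7338]
Step 4: x=[10.0376] v=[-2.2235]
Step 5: x=[9.6414] v=[-2.6413]
Step 6: x=[9.1953] v=[-2.9737]
Step 7: x=[8.7138] v=[-3.2099]
Step 8: x=[8.2125] v=[-3.3422]
Step 9: x=[7.7075] v=[-3.3665]
Step 10: x=[7.2152] v=[-3.2819]
Step 11: x=[6.7515] v=[-3.0911]
Step 12: x=[6.3315] v=[-2.8003]
Step 13: x=[5.9687] v=[-2.4190]
Step 14: x=[5.6748] v=[-1.9594]
Step 15: x=[5.4593] v=[-1.4365]
Step 16: x=[5.3292] v=[-0.8671]
Step 17: x=[5.2887] v=[-0.2697]
Step 18: x=[5.3392] v=[0.3365]
First v>=0 after going negative at step 18, time=2.7000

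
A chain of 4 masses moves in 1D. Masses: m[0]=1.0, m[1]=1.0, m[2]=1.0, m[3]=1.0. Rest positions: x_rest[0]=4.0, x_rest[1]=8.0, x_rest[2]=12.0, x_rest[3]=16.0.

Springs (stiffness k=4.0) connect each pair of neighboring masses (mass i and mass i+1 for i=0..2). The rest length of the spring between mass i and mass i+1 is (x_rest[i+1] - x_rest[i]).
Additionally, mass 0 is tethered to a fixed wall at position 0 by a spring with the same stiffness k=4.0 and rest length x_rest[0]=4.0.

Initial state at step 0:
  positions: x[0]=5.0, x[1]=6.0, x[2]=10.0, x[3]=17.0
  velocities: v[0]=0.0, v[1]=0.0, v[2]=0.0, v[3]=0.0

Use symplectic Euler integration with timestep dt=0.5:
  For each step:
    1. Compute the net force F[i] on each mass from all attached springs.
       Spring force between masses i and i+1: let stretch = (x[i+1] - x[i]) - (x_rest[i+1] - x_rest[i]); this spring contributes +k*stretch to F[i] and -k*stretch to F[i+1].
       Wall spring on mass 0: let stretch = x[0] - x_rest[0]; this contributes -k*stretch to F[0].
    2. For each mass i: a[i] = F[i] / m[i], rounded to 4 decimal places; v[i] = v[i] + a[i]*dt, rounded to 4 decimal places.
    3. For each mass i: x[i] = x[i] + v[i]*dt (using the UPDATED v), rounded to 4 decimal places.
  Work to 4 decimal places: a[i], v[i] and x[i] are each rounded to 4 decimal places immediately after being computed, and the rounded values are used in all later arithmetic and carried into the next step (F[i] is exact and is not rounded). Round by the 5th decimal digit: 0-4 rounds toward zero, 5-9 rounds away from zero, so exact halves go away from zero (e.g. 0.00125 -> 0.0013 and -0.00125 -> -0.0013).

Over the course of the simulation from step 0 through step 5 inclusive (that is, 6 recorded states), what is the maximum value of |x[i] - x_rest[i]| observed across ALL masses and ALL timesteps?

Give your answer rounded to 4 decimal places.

Answer: 3.0000

Derivation:
Step 0: x=[5.0000 6.0000 10.0000 17.0000] v=[0.0000 0.0000 0.0000 0.0000]
Step 1: x=[1.0000 9.0000 13.0000 14.0000] v=[-8.0000 6.0000 6.0000 -6.0000]
Step 2: x=[4.0000 8.0000 13.0000 14.0000] v=[6.0000 -2.0000 0.0000 0.0000]
Step 3: x=[7.0000 8.0000 9.0000 17.0000] v=[6.0000 0.0000 -8.0000 6.0000]
Step 4: x=[4.0000 8.0000 12.0000 16.0000] v=[-6.0000 0.0000 6.0000 -2.0000]
Step 5: x=[1.0000 8.0000 15.0000 15.0000] v=[-6.0000 0.0000 6.0000 -2.0000]
Max displacement = 3.0000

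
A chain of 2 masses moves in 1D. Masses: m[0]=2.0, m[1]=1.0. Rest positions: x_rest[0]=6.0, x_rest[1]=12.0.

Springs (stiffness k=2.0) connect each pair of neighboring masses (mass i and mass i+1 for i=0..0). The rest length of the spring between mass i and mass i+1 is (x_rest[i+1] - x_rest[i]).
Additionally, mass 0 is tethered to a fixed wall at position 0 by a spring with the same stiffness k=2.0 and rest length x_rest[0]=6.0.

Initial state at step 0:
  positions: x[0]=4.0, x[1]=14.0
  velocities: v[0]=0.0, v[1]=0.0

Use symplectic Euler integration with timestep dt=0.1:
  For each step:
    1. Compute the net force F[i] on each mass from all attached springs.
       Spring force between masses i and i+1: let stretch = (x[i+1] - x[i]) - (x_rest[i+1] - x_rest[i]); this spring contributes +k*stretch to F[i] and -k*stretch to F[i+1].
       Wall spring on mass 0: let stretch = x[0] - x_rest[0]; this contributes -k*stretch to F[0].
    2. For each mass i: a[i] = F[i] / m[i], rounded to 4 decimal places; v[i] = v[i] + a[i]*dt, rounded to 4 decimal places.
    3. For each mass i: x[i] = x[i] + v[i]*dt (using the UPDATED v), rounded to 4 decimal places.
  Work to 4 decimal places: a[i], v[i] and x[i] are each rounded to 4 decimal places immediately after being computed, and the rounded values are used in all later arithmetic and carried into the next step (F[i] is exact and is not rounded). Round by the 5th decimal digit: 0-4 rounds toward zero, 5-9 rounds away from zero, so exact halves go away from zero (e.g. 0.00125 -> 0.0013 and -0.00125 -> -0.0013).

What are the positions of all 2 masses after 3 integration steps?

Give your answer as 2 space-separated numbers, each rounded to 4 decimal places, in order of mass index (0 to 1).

Step 0: x=[4.0000 14.0000] v=[0.0000 0.0000]
Step 1: x=[4.0600 13.9200] v=[0.6000 -0.8000]
Step 2: x=[4.1780 13.7628] v=[1.1800 -1.5720]
Step 3: x=[4.3501 13.5339] v=[1.7207 -2.2890]

Answer: 4.3501 13.5339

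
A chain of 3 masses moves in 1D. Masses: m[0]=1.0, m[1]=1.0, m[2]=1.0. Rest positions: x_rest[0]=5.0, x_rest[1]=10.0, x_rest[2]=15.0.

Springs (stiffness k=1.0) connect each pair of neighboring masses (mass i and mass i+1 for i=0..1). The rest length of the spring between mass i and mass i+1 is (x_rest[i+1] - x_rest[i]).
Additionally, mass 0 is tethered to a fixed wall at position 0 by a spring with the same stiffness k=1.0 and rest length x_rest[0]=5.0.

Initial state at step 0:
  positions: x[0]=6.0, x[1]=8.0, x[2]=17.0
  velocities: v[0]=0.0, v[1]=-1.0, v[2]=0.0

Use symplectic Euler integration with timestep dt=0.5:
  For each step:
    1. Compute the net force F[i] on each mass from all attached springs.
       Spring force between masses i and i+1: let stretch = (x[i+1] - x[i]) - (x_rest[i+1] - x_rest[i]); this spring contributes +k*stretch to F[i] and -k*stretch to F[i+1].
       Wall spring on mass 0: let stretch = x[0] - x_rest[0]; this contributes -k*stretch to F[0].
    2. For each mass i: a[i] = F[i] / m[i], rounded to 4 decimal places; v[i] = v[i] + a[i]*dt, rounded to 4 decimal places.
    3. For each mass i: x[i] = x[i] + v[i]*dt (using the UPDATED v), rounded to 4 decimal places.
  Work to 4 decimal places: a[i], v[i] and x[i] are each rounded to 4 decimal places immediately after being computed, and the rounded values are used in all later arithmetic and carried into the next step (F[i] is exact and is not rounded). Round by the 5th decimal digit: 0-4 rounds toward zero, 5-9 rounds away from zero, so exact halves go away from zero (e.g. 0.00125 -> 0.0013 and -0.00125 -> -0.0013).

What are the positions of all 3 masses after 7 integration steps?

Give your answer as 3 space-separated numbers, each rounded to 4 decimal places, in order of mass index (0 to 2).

Step 0: x=[6.0000 8.0000 17.0000] v=[0.0000 -1.0000 0.0000]
Step 1: x=[5.0000 9.2500 16.0000] v=[-2.0000 2.5000 -2.0000]
Step 2: x=[3.8125 11.1250 14.5625] v=[-2.3750 3.7500 -2.8750]
Step 3: x=[3.5000 12.0313 13.5156] v=[-0.6250 1.8125 -2.0938]
Step 4: x=[4.4454 11.1758 13.3476] v=[1.8907 -1.7110 -0.3360]
Step 5: x=[5.9620 9.1807 13.8867] v=[3.0332 -3.9903 1.0781]
Step 6: x=[6.7928 7.5574 14.4993] v=[1.6616 -3.2467 1.2251]
Step 7: x=[6.1166 7.4784 14.6264] v=[-1.3525 -0.1581 0.2542]

Answer: 6.1166 7.4784 14.6264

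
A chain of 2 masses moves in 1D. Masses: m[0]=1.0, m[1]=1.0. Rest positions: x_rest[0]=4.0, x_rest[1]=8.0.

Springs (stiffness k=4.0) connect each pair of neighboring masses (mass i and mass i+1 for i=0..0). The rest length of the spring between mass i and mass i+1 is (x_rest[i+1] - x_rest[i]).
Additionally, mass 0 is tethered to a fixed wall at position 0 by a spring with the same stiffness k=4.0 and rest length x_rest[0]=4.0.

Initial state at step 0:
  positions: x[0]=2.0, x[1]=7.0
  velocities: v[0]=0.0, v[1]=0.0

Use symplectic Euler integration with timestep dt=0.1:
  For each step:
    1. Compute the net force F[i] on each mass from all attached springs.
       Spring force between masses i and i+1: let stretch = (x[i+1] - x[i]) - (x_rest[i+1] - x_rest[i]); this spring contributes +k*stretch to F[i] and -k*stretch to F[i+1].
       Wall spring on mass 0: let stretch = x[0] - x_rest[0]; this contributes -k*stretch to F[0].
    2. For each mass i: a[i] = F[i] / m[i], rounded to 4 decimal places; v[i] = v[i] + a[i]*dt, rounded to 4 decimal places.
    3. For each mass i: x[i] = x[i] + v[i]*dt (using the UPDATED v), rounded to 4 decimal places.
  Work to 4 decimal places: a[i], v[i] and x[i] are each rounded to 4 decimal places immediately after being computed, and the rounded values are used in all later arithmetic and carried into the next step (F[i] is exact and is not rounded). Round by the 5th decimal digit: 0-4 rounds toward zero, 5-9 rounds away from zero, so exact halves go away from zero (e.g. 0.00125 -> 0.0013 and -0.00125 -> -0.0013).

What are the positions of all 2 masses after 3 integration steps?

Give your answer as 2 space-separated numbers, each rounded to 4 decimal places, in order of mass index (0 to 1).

Step 0: x=[2.0000 7.0000] v=[0.0000 0.0000]
Step 1: x=[2.1200 6.9600] v=[1.2000 -0.4000]
Step 2: x=[2.3488 6.8864] v=[2.2880 -0.7360]
Step 3: x=[2.6652 6.7913] v=[3.1635 -0.9510]

Answer: 2.6652 6.7913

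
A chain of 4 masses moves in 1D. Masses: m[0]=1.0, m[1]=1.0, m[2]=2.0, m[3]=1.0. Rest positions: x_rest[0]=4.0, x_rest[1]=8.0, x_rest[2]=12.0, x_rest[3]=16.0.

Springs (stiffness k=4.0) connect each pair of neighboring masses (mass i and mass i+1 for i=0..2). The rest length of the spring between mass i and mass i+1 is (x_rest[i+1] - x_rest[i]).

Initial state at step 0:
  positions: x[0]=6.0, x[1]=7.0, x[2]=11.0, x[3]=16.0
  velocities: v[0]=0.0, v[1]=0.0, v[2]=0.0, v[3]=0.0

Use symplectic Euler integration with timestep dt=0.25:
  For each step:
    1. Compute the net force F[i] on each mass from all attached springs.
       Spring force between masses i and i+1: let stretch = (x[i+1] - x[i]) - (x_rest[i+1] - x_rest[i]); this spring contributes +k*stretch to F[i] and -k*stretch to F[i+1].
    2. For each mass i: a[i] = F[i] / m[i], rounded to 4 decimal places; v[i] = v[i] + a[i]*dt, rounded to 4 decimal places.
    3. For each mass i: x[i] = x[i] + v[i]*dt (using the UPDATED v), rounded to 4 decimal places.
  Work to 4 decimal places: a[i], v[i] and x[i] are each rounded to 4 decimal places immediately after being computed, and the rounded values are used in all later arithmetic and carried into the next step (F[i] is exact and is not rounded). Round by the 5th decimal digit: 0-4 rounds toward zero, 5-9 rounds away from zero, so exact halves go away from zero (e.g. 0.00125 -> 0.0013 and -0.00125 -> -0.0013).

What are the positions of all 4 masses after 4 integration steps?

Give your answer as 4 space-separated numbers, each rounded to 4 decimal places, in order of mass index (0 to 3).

Step 0: x=[6.0000 7.0000 11.0000 16.0000] v=[0.0000 0.0000 0.0000 0.0000]
Step 1: x=[5.2500 7.7500 11.1250 15.7500] v=[-3.0000 3.0000 0.5000 -1.0000]
Step 2: x=[4.1250 8.7188 11.4063 15.3438] v=[-4.5000 3.8750 1.1250 -1.6250]
Step 3: x=[3.1485 9.2110 11.8438 14.9532] v=[-3.9062 1.9687 1.7500 -1.5625]
Step 4: x=[2.6876 8.8458 12.3409 14.7852] v=[-1.8437 -1.4610 1.9883 -0.6719]

Answer: 2.6876 8.8458 12.3409 14.7852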